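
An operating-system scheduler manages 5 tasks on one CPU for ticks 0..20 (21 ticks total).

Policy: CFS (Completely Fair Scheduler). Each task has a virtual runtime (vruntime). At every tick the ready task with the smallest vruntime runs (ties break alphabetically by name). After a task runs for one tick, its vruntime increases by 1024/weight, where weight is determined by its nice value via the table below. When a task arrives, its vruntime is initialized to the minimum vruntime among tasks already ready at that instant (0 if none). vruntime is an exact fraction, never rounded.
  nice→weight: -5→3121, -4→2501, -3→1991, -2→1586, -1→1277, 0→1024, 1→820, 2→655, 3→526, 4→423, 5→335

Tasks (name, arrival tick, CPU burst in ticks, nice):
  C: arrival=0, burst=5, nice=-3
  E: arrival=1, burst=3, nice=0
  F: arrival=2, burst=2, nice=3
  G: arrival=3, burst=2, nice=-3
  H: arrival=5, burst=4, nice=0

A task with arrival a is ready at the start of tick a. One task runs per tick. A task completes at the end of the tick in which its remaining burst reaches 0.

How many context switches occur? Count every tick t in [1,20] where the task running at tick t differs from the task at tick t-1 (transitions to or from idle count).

context switches = 14

t=0: vr[C=0] → run C
t=1: vr[C=1024/1991 E=1024/1991] → run C
t=2: vr[C=2048/1991 E=1024/1991 F=1024/1991] → run E
t=3: vr[C=2048/1991 E=3015/1991 F=1024/1991 G=1024/1991] → run F
t=4: vr[C=2048/1991 E=3015/1991 F=1288704/523633 G=1024/1991] → run G
t=5: vr[C=2048/1991 E=3015/1991 F=1288704/523633 G=2048/1991 H=2048/1991] → run C
t=6: vr[C=3072/1991 E=3015/1991 F=1288704/523633 G=2048/1991 H=2048/1991] → run G
t=7: vr[C=3072/1991 E=3015/1991 F=1288704/523633 H=2048/1991] → run H
t=8: vr[C=3072/1991 E=3015/1991 F=1288704/523633 H=4039/1991] → run E
t=9: vr[C=3072/1991 E=5006/1991 F=1288704/523633 H=4039/1991] → run C
t=10: vr[C=4096/1991 E=5006/1991 F=1288704/523633 H=4039/1991] → run H
t=11: vr[C=4096/1991 E=5006/1991 F=1288704/523633 H=6030/1991] → run C
t=12: vr[E=5006/1991 F=1288704/523633 H=6030/1991] → run F
t=13: vr[E=5006/1991 H=6030/1991] → run E
t=14: vr[H=6030/1991] → run H
t=15: vr[H=8021/1991] → run H
t=16: (idle)
t=17: (idle)
t=18: (idle)
t=19: (idle)
t=20: (idle)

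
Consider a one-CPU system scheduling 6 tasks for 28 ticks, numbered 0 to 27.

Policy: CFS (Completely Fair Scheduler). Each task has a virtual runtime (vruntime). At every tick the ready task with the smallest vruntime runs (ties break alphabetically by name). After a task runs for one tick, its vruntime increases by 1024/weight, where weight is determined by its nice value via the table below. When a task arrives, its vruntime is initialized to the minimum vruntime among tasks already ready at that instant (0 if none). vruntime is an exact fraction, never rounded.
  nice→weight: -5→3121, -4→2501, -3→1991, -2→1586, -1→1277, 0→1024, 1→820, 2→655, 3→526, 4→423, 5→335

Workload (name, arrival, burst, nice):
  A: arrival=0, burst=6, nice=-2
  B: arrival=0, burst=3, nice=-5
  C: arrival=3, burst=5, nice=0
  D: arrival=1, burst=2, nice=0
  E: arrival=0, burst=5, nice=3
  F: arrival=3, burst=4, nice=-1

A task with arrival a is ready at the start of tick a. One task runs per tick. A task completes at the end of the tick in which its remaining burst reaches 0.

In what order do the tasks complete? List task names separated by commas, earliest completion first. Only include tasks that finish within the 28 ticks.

t=0: vr[A=0 B=0 E=0] → run A
t=1: vr[A=512/793 B=0 D=0 E=0] → run B
t=2: vr[A=512/793 B=1024/3121 D=0 E=0] → run D
t=3: vr[A=512/793 B=1024/3121 C=0 D=1 E=0 F=0] → run C
t=4: vr[A=512/793 B=1024/3121 C=1 D=1 E=0 F=0] → run E
t=5: vr[A=512/793 B=1024/3121 C=1 D=1 E=512/263 F=0] → run F
t=6: vr[A=512/793 B=1024/3121 C=1 D=1 E=512/263 F=1024/1277] → run B
t=7: vr[A=512/793 B=2048/3121 C=1 D=1 E=512/263 F=1024/1277] → run A
t=8: vr[A=1024/793 B=2048/3121 C=1 D=1 E=512/263 F=1024/1277] → run B
t=9: vr[A=1024/793 C=1 D=1 E=512/263 F=1024/1277] → run F
t=10: vr[A=1024/793 C=1 D=1 E=512/263 F=2048/1277] → run C
t=11: vr[A=1024/793 C=2 D=1 E=512/263 F=2048/1277] → run D
t=12: vr[A=1024/793 C=2 E=512/263 F=2048/1277] → run A
t=13: vr[A=1536/793 C=2 E=512/263 F=2048/1277] → run F
t=14: vr[A=1536/793 C=2 E=512/263 F=3072/1277] → run A
t=15: vr[A=2048/793 C=2 E=512/263 F=3072/1277] → run E
t=16: vr[A=2048/793 C=2 E=1024/263 F=3072/1277] → run C
t=17: vr[A=2048/793 C=3 E=1024/263 F=3072/1277] → run F
t=18: vr[A=2048/793 C=3 E=1024/263] → run A
t=19: vr[A=2560/793 C=3 E=1024/263] → run C
t=20: vr[A=2560/793 C=4 E=1024/263] → run A
t=21: vr[C=4 E=1024/263] → run E
t=22: vr[C=4 E=1536/263] → run C
t=23: vr[E=1536/263] → run E
t=24: vr[E=2048/263] → run E
t=25: (idle)
t=26: (idle)
t=27: (idle)

completion order = B, D, F, A, C, E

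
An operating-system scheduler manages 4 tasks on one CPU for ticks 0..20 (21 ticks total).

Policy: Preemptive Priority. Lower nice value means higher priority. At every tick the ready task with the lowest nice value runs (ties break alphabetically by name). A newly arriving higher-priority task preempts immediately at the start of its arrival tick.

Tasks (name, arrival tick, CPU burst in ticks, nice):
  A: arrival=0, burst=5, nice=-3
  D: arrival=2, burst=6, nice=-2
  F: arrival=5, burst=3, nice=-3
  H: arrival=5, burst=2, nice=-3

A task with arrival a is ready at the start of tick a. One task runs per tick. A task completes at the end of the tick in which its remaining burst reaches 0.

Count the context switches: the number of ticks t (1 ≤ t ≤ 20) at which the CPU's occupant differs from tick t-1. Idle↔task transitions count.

context switches = 4

t=0: ready={A} → run A
t=1: ready={A} → run A
t=2: ready={A,D} → run A
t=3: ready={A,D} → run A
t=4: ready={A,D} → run A
t=5: ready={D,F,H} → run F
t=6: ready={D,F,H} → run F
t=7: ready={D,F,H} → run F
t=8: ready={D,H} → run H
t=9: ready={D,H} → run H
t=10: ready={D} → run D
t=11: ready={D} → run D
t=12: ready={D} → run D
t=13: ready={D} → run D
t=14: ready={D} → run D
t=15: ready={D} → run D
t=16: (idle)
t=17: (idle)
t=18: (idle)
t=19: (idle)
t=20: (idle)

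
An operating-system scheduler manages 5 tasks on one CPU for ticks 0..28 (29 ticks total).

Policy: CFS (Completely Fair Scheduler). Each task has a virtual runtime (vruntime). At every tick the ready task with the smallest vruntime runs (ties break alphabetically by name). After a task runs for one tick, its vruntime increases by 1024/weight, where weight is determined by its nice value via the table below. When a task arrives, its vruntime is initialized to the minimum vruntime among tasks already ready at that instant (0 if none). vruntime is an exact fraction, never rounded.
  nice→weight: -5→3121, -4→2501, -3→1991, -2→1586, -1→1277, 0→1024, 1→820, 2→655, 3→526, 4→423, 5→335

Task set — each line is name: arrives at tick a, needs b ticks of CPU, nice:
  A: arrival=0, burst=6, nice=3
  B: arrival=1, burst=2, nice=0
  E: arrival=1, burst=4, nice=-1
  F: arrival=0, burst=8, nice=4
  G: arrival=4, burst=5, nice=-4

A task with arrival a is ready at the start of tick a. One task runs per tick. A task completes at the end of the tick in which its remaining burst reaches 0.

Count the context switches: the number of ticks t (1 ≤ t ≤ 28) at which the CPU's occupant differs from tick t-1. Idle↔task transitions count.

context switches = 23

t=0: vr[A=0 F=0] → run A
t=1: vr[A=512/263 B=0 E=0 F=0] → run B
t=2: vr[A=512/263 B=1 E=0 F=0] → run E
t=3: vr[A=512/263 B=1 E=1024/1277 F=0] → run F
t=4: vr[A=512/263 B=1 E=1024/1277 F=1024/423 G=1024/1277] → run E
t=5: vr[A=512/263 B=1 E=2048/1277 F=1024/423 G=1024/1277] → run G
t=6: vr[A=512/263 B=1 E=2048/1277 F=1024/423 G=3868672/3193777] → run B
t=7: vr[A=512/263 E=2048/1277 F=1024/423 G=3868672/3193777] → run G
t=8: vr[A=512/263 E=2048/1277 F=1024/423 G=5176320/3193777] → run E
t=9: vr[A=512/263 E=3072/1277 F=1024/423 G=5176320/3193777] → run G
t=10: vr[A=512/263 E=3072/1277 F=1024/423 G=6483968/3193777] → run A
t=11: vr[A=1024/263 E=3072/1277 F=1024/423 G=6483968/3193777] → run G
t=12: vr[A=1024/263 E=3072/1277 F=1024/423 G=7791616/3193777] → run E
t=13: vr[A=1024/263 F=1024/423 G=7791616/3193777] → run F
t=14: vr[A=1024/263 F=2048/423 G=7791616/3193777] → run G
t=15: vr[A=1024/263 F=2048/423] → run A
t=16: vr[A=1536/263 F=2048/423] → run F
t=17: vr[A=1536/263 F=1024/141] → run A
t=18: vr[A=2048/263 F=1024/141] → run F
t=19: vr[A=2048/263 F=4096/423] → run A
t=20: vr[A=2560/263 F=4096/423] → run F
t=21: vr[A=2560/263 F=5120/423] → run A
t=22: vr[F=5120/423] → run F
t=23: vr[F=2048/141] → run F
t=24: vr[F=7168/423] → run F
t=25: (idle)
t=26: (idle)
t=27: (idle)
t=28: (idle)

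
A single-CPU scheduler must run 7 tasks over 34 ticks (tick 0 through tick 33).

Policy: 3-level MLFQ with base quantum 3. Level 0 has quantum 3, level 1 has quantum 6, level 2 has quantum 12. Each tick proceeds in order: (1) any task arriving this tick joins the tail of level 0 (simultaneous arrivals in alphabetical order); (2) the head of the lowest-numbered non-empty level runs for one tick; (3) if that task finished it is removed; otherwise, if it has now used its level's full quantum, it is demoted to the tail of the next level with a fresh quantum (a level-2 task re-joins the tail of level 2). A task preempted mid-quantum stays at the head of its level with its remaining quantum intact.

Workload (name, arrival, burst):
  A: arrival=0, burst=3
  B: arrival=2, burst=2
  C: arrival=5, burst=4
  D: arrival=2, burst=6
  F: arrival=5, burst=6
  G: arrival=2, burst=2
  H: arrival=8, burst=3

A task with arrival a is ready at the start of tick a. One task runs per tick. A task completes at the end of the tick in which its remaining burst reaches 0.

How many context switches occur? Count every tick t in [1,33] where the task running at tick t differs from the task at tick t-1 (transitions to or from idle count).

t=0: L0/L1/L2 = A/-/- → run A
t=1: L0/L1/L2 = A/-/- → run A
t=2: L0/L1/L2 = ABDG/-/- → run A
t=3: L0/L1/L2 = BDG/-/- → run B
t=4: L0/L1/L2 = BDG/-/- → run B
t=5: L0/L1/L2 = DGCF/-/- → run D
t=6: L0/L1/L2 = DGCF/-/- → run D
t=7: L0/L1/L2 = DGCF/-/- → run D
t=8: L0/L1/L2 = GCFH/D/- → run G
t=9: L0/L1/L2 = GCFH/D/- → run G
t=10: L0/L1/L2 = CFH/D/- → run C
t=11: L0/L1/L2 = CFH/D/- → run C
t=12: L0/L1/L2 = CFH/D/- → run C
t=13: L0/L1/L2 = FH/DC/- → run F
t=14: L0/L1/L2 = FH/DC/- → run F
t=15: L0/L1/L2 = FH/DC/- → run F
t=16: L0/L1/L2 = H/DCF/- → run H
t=17: L0/L1/L2 = H/DCF/- → run H
t=18: L0/L1/L2 = H/DCF/- → run H
t=19: L0/L1/L2 = -/DCF/- → run D
t=20: L0/L1/L2 = -/DCF/- → run D
t=21: L0/L1/L2 = -/DCF/- → run D
t=22: L0/L1/L2 = -/CF/- → run C
t=23: L0/L1/L2 = -/F/- → run F
t=24: L0/L1/L2 = -/F/- → run F
t=25: L0/L1/L2 = -/F/- → run F
t=26: (idle)
t=27: (idle)
t=28: (idle)
t=29: (idle)
t=30: (idle)
t=31: (idle)
t=32: (idle)
t=33: (idle)

context switches = 10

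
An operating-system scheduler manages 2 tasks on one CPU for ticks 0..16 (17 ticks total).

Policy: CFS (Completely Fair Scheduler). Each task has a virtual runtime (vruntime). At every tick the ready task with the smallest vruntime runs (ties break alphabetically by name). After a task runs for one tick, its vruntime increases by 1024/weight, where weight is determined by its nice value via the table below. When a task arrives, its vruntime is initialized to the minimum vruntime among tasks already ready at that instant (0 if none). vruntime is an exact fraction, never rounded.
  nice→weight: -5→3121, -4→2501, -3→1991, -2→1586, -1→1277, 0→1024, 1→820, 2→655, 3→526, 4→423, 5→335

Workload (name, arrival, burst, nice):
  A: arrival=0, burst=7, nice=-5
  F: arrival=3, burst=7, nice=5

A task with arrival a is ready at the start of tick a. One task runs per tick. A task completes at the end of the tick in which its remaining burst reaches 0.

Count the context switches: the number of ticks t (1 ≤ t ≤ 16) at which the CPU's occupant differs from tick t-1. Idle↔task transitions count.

t=0: vr[A=0] → run A
t=1: vr[A=1024/3121] → run A
t=2: vr[A=2048/3121] → run A
t=3: vr[A=3072/3121 F=3072/3121] → run A
t=4: vr[A=4096/3121 F=3072/3121] → run F
t=5: vr[A=4096/3121 F=4225024/1045535] → run A
t=6: vr[A=5120/3121 F=4225024/1045535] → run A
t=7: vr[A=6144/3121 F=4225024/1045535] → run A
t=8: vr[F=4225024/1045535] → run F
t=9: vr[F=7420928/1045535] → run F
t=10: vr[F=10616832/1045535] → run F
t=11: vr[F=13812736/1045535] → run F
t=12: vr[F=3401728/209107] → run F
t=13: vr[F=20204544/1045535] → run F
t=14: (idle)
t=15: (idle)
t=16: (idle)

context switches = 4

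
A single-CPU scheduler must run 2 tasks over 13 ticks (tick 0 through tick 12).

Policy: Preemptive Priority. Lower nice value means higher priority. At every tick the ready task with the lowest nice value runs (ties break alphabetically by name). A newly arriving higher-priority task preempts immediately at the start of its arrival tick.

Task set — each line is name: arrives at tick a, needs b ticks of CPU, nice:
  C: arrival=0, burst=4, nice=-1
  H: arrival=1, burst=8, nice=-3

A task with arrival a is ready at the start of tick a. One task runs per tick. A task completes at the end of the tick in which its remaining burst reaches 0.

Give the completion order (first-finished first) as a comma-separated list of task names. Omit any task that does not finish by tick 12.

t=0: ready={C} → run C
t=1: ready={C,H} → run H
t=2: ready={C,H} → run H
t=3: ready={C,H} → run H
t=4: ready={C,H} → run H
t=5: ready={C,H} → run H
t=6: ready={C,H} → run H
t=7: ready={C,H} → run H
t=8: ready={C,H} → run H
t=9: ready={C} → run C
t=10: ready={C} → run C
t=11: ready={C} → run C
t=12: (idle)

completion order = H, C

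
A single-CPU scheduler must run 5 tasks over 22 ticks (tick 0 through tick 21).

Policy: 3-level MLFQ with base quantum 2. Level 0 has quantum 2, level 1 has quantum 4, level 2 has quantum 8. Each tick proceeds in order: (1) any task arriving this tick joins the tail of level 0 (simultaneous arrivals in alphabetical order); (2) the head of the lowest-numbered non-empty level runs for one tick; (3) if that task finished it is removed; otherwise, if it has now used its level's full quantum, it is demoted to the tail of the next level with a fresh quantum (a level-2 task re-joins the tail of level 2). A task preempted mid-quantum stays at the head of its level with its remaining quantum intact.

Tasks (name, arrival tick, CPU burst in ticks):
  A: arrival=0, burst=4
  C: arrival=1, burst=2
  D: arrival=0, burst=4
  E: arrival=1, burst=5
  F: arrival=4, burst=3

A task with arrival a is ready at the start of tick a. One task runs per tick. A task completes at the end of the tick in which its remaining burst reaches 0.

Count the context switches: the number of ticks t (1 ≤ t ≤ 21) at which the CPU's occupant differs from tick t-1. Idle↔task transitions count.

t=0: L0/L1/L2 = AD/-/- → run A
t=1: L0/L1/L2 = ADCE/-/- → run A
t=2: L0/L1/L2 = DCE/A/- → run D
t=3: L0/L1/L2 = DCE/A/- → run D
t=4: L0/L1/L2 = CEF/AD/- → run C
t=5: L0/L1/L2 = CEF/AD/- → run C
t=6: L0/L1/L2 = EF/AD/- → run E
t=7: L0/L1/L2 = EF/AD/- → run E
t=8: L0/L1/L2 = F/ADE/- → run F
t=9: L0/L1/L2 = F/ADE/- → run F
t=10: L0/L1/L2 = -/ADEF/- → run A
t=11: L0/L1/L2 = -/ADEF/- → run A
t=12: L0/L1/L2 = -/DEF/- → run D
t=13: L0/L1/L2 = -/DEF/- → run D
t=14: L0/L1/L2 = -/EF/- → run E
t=15: L0/L1/L2 = -/EF/- → run E
t=16: L0/L1/L2 = -/EF/- → run E
t=17: L0/L1/L2 = -/F/- → run F
t=18: (idle)
t=19: (idle)
t=20: (idle)
t=21: (idle)

context switches = 9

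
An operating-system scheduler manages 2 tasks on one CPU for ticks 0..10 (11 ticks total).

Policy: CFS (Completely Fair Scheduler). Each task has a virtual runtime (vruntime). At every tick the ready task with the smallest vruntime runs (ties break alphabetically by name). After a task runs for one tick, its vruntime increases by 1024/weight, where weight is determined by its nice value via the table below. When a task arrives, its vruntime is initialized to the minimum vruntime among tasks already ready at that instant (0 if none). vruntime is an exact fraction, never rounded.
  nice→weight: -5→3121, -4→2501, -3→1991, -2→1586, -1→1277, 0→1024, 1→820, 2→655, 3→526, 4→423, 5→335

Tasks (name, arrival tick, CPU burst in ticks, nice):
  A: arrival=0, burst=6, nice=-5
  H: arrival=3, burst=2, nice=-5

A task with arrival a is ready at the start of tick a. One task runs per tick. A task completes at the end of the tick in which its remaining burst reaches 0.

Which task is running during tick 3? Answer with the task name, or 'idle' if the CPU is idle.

running at tick 3 = A

t=0: vr[A=0] → run A
t=1: vr[A=1024/3121] → run A
t=2: vr[A=2048/3121] → run A
t=3: vr[A=3072/3121 H=3072/3121] → run A
t=4: vr[A=4096/3121 H=3072/3121] → run H
t=5: vr[A=4096/3121 H=4096/3121] → run A
t=6: vr[A=5120/3121 H=4096/3121] → run H
t=7: vr[A=5120/3121] → run A
t=8: (idle)
t=9: (idle)
t=10: (idle)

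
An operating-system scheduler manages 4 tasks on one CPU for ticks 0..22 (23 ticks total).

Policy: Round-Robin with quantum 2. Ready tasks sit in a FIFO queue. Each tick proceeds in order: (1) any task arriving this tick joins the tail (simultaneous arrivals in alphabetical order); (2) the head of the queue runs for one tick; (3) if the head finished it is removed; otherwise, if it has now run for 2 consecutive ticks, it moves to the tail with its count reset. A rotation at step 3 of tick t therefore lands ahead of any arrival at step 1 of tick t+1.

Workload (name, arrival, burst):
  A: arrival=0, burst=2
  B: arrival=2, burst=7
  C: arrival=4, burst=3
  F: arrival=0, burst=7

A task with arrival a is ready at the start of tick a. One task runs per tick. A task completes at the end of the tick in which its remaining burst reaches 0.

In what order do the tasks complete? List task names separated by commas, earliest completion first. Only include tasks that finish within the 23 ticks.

t=0: queue=[A,F] q_used=0 → run A
t=1: queue=[A,F] q_used=1 → run A
t=2: queue=[F,B] q_used=0 → run F
t=3: queue=[F,B] q_used=1 → run F
t=4: queue=[B,F,C] q_used=0 → run B
t=5: queue=[B,F,C] q_used=1 → run B
t=6: queue=[F,C,B] q_used=0 → run F
t=7: queue=[F,C,B] q_used=1 → run F
t=8: queue=[C,B,F] q_used=0 → run C
t=9: queue=[C,B,F] q_used=1 → run C
t=10: queue=[B,F,C] q_used=0 → run B
t=11: queue=[B,F,C] q_used=1 → run B
t=12: queue=[F,C,B] q_used=0 → run F
t=13: queue=[F,C,B] q_used=1 → run F
t=14: queue=[C,B,F] q_used=0 → run C
t=15: queue=[B,F] q_used=0 → run B
t=16: queue=[B,F] q_used=1 → run B
t=17: queue=[F,B] q_used=0 → run F
t=18: queue=[B] q_used=0 → run B
t=19: (idle)
t=20: (idle)
t=21: (idle)
t=22: (idle)

completion order = A, C, F, B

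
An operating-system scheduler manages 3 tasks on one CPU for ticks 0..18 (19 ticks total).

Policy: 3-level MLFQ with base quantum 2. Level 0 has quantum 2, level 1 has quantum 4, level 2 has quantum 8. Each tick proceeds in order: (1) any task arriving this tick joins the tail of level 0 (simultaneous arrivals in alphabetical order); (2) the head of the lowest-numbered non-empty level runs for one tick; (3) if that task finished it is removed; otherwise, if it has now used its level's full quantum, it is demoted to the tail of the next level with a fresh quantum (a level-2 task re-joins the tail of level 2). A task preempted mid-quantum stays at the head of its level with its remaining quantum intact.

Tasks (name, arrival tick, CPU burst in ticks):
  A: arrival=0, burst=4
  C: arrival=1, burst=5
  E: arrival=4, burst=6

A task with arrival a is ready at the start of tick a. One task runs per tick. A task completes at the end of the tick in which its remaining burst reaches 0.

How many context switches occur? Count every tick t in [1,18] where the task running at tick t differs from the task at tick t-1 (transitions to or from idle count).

context switches = 6

t=0: L0/L1/L2 = A/-/- → run A
t=1: L0/L1/L2 = AC/-/- → run A
t=2: L0/L1/L2 = C/A/- → run C
t=3: L0/L1/L2 = C/A/- → run C
t=4: L0/L1/L2 = E/AC/- → run E
t=5: L0/L1/L2 = E/AC/- → run E
t=6: L0/L1/L2 = -/ACE/- → run A
t=7: L0/L1/L2 = -/ACE/- → run A
t=8: L0/L1/L2 = -/CE/- → run C
t=9: L0/L1/L2 = -/CE/- → run C
t=10: L0/L1/L2 = -/CE/- → run C
t=11: L0/L1/L2 = -/E/- → run E
t=12: L0/L1/L2 = -/E/- → run E
t=13: L0/L1/L2 = -/E/- → run E
t=14: L0/L1/L2 = -/E/- → run E
t=15: (idle)
t=16: (idle)
t=17: (idle)
t=18: (idle)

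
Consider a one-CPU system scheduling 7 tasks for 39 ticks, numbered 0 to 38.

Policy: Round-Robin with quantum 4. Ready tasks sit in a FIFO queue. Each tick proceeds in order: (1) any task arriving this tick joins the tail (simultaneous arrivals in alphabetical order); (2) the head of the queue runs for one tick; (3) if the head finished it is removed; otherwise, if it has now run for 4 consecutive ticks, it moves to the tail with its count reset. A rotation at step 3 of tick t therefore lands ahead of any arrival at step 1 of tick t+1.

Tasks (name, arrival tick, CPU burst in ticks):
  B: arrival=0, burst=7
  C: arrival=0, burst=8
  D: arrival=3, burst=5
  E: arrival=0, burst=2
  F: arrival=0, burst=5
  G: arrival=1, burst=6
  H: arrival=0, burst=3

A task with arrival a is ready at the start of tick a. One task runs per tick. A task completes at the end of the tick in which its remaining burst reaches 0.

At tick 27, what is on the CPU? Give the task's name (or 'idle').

t=0: queue=[B,C,E,F,H] q_used=0 → run B
t=1: queue=[B,C,E,F,H,G] q_used=1 → run B
t=2: queue=[B,C,E,F,H,G] q_used=2 → run B
t=3: queue=[B,C,E,F,H,G,D] q_used=3 → run B
t=4: queue=[C,E,F,H,G,D,B] q_used=0 → run C
t=5: queue=[C,E,F,H,G,D,B] q_used=1 → run C
t=6: queue=[C,E,F,H,G,D,B] q_used=2 → run C
t=7: queue=[C,E,F,H,G,D,B] q_used=3 → run C
t=8: queue=[E,F,H,G,D,B,C] q_used=0 → run E
t=9: queue=[E,F,H,G,D,B,C] q_used=1 → run E
t=10: queue=[F,H,G,D,B,C] q_used=0 → run F
t=11: queue=[F,H,G,D,B,C] q_used=1 → run F
t=12: queue=[F,H,G,D,B,C] q_used=2 → run F
t=13: queue=[F,H,G,D,B,C] q_used=3 → run F
t=14: queue=[H,G,D,B,C,F] q_used=0 → run H
t=15: queue=[H,G,D,B,C,F] q_used=1 → run H
t=16: queue=[H,G,D,B,C,F] q_used=2 → run H
t=17: queue=[G,D,B,C,F] q_used=0 → run G
t=18: queue=[G,D,B,C,F] q_used=1 → run G
t=19: queue=[G,D,B,C,F] q_used=2 → run G
t=20: queue=[G,D,B,C,F] q_used=3 → run G
t=21: queue=[D,B,C,F,G] q_used=0 → run D
t=22: queue=[D,B,C,F,G] q_used=1 → run D
t=23: queue=[D,B,C,F,G] q_used=2 → run D
t=24: queue=[D,B,C,F,G] q_used=3 → run D
t=25: queue=[B,C,F,G,D] q_used=0 → run B
t=26: queue=[B,C,F,G,D] q_used=1 → run B
t=27: queue=[B,C,F,G,D] q_used=2 → run B
t=28: queue=[C,F,G,D] q_used=0 → run C
t=29: queue=[C,F,G,D] q_used=1 → run C
t=30: queue=[C,F,G,D] q_used=2 → run C
t=31: queue=[C,F,G,D] q_used=3 → run C
t=32: queue=[F,G,D] q_used=0 → run F
t=33: queue=[G,D] q_used=0 → run G
t=34: queue=[G,D] q_used=1 → run G
t=35: queue=[D] q_used=0 → run D
t=36: (idle)
t=37: (idle)
t=38: (idle)

running at tick 27 = B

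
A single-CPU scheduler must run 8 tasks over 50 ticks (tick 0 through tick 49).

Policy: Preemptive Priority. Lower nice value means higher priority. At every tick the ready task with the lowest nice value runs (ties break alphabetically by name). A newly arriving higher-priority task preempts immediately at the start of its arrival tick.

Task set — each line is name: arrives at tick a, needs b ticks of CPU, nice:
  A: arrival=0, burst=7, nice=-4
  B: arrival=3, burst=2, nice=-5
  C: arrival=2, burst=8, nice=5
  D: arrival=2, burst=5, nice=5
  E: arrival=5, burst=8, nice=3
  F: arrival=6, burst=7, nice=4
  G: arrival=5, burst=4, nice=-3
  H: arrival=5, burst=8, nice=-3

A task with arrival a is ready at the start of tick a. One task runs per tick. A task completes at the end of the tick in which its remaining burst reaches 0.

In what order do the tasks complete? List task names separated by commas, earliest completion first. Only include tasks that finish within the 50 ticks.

t=0: ready={A} → run A
t=1: ready={A} → run A
t=2: ready={A,C,D} → run A
t=3: ready={A,B,C,D} → run B
t=4: ready={A,B,C,D} → run B
t=5: ready={A,C,D,E,G,H} → run A
t=6: ready={A,C,D,E,F,G,H} → run A
t=7: ready={A,C,D,E,F,G,H} → run A
t=8: ready={A,C,D,E,F,G,H} → run A
t=9: ready={C,D,E,F,G,H} → run G
t=10: ready={C,D,E,F,G,H} → run G
t=11: ready={C,D,E,F,G,H} → run G
t=12: ready={C,D,E,F,G,H} → run G
t=13: ready={C,D,E,F,H} → run H
t=14: ready={C,D,E,F,H} → run H
t=15: ready={C,D,E,F,H} → run H
t=16: ready={C,D,E,F,H} → run H
t=17: ready={C,D,E,F,H} → run H
t=18: ready={C,D,E,F,H} → run H
t=19: ready={C,D,E,F,H} → run H
t=20: ready={C,D,E,F,H} → run H
t=21: ready={C,D,E,F} → run E
t=22: ready={C,D,E,F} → run E
t=23: ready={C,D,E,F} → run E
t=24: ready={C,D,E,F} → run E
t=25: ready={C,D,E,F} → run E
t=26: ready={C,D,E,F} → run E
t=27: ready={C,D,E,F} → run E
t=28: ready={C,D,E,F} → run E
t=29: ready={C,D,F} → run F
t=30: ready={C,D,F} → run F
t=31: ready={C,D,F} → run F
t=32: ready={C,D,F} → run F
t=33: ready={C,D,F} → run F
t=34: ready={C,D,F} → run F
t=35: ready={C,D,F} → run F
t=36: ready={C,D} → run C
t=37: ready={C,D} → run C
t=38: ready={C,D} → run C
t=39: ready={C,D} → run C
t=40: ready={C,D} → run C
t=41: ready={C,D} → run C
t=42: ready={C,D} → run C
t=43: ready={C,D} → run C
t=44: ready={D} → run D
t=45: ready={D} → run D
t=46: ready={D} → run D
t=47: ready={D} → run D
t=48: ready={D} → run D
t=49: (idle)

completion order = B, A, G, H, E, F, C, D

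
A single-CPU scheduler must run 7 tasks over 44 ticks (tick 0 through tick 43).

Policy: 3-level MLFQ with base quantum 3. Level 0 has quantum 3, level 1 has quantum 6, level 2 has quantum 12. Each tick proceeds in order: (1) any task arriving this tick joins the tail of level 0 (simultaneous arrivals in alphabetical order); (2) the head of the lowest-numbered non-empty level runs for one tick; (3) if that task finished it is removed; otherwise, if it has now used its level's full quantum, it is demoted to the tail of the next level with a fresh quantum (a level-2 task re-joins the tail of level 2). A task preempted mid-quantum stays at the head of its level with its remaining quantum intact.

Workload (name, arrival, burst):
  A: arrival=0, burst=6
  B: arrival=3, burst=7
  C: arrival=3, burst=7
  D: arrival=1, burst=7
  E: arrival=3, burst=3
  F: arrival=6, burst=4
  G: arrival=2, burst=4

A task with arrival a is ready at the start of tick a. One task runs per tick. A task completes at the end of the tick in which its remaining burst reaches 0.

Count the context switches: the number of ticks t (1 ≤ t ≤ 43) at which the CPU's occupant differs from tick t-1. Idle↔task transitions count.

context switches = 13

t=0: L0/L1/L2 = A/-/- → run A
t=1: L0/L1/L2 = AD/-/- → run A
t=2: L0/L1/L2 = ADG/-/- → run A
t=3: L0/L1/L2 = DGBCE/A/- → run D
t=4: L0/L1/L2 = DGBCE/A/- → run D
t=5: L0/L1/L2 = DGBCE/A/- → run D
t=6: L0/L1/L2 = GBCEF/AD/- → run G
t=7: L0/L1/L2 = GBCEF/AD/- → run G
t=8: L0/L1/L2 = GBCEF/AD/- → run G
t=9: L0/L1/L2 = BCEF/ADG/- → run B
t=10: L0/L1/L2 = BCEF/ADG/- → run B
t=11: L0/L1/L2 = BCEF/ADG/- → run B
t=12: L0/L1/L2 = CEF/ADGB/- → run C
t=13: L0/L1/L2 = CEF/ADGB/- → run C
t=14: L0/L1/L2 = CEF/ADGB/- → run C
t=15: L0/L1/L2 = EF/ADGBC/- → run E
t=16: L0/L1/L2 = EF/ADGBC/- → run E
t=17: L0/L1/L2 = EF/ADGBC/- → run E
t=18: L0/L1/L2 = F/ADGBC/- → run F
t=19: L0/L1/L2 = F/ADGBC/- → run F
t=20: L0/L1/L2 = F/ADGBC/- → run F
t=21: L0/L1/L2 = -/ADGBCF/- → run A
t=22: L0/L1/L2 = -/ADGBCF/- → run A
t=23: L0/L1/L2 = -/ADGBCF/- → run A
t=24: L0/L1/L2 = -/DGBCF/- → run D
t=25: L0/L1/L2 = -/DGBCF/- → run D
t=26: L0/L1/L2 = -/DGBCF/- → run D
t=27: L0/L1/L2 = -/DGBCF/- → run D
t=28: L0/L1/L2 = -/GBCF/- → run G
t=29: L0/L1/L2 = -/BCF/- → run B
t=30: L0/L1/L2 = -/BCF/- → run B
t=31: L0/L1/L2 = -/BCF/- → run B
t=32: L0/L1/L2 = -/BCF/- → run B
t=33: L0/L1/L2 = -/CF/- → run C
t=34: L0/L1/L2 = -/CF/- → run C
t=35: L0/L1/L2 = -/CF/- → run C
t=36: L0/L1/L2 = -/CF/- → run C
t=37: L0/L1/L2 = -/F/- → run F
t=38: (idle)
t=39: (idle)
t=40: (idle)
t=41: (idle)
t=42: (idle)
t=43: (idle)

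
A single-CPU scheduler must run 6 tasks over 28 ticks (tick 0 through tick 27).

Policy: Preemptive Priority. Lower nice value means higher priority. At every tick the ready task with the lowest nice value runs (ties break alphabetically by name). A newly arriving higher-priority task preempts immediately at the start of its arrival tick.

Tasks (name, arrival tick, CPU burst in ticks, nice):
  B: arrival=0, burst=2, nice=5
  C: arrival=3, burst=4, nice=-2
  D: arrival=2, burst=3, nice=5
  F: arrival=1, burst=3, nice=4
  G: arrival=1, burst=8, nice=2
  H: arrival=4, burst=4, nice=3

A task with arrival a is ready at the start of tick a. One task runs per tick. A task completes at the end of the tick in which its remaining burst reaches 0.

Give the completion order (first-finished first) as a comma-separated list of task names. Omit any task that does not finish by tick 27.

completion order = C, G, H, F, B, D

t=0: ready={B} → run B
t=1: ready={B,F,G} → run G
t=2: ready={B,D,F,G} → run G
t=3: ready={B,C,D,F,G} → run C
t=4: ready={B,C,D,F,G,H} → run C
t=5: ready={B,C,D,F,G,H} → run C
t=6: ready={B,C,D,F,G,H} → run C
t=7: ready={B,D,F,G,H} → run G
t=8: ready={B,D,F,G,H} → run G
t=9: ready={B,D,F,G,H} → run G
t=10: ready={B,D,F,G,H} → run G
t=11: ready={B,D,F,G,H} → run G
t=12: ready={B,D,F,G,H} → run G
t=13: ready={B,D,F,H} → run H
t=14: ready={B,D,F,H} → run H
t=15: ready={B,D,F,H} → run H
t=16: ready={B,D,F,H} → run H
t=17: ready={B,D,F} → run F
t=18: ready={B,D,F} → run F
t=19: ready={B,D,F} → run F
t=20: ready={B,D} → run B
t=21: ready={D} → run D
t=22: ready={D} → run D
t=23: ready={D} → run D
t=24: (idle)
t=25: (idle)
t=26: (idle)
t=27: (idle)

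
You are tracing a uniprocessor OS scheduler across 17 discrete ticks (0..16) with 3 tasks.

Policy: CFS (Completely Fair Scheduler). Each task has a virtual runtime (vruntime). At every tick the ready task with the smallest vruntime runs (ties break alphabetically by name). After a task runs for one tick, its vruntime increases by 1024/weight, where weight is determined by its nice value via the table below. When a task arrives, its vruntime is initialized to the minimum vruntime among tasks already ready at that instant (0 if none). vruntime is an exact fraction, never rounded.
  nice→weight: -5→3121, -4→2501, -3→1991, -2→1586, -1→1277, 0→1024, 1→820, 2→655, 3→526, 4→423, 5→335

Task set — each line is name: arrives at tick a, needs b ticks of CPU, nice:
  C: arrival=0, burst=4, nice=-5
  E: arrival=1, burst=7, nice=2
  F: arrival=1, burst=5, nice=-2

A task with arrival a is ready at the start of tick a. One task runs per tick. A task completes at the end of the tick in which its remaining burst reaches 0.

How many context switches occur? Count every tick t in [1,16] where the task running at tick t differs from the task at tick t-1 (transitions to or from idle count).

t=0: vr[C=0] → run C
t=1: vr[C=1024/3121 E=1024/3121 F=1024/3121] → run C
t=2: vr[C=2048/3121 E=1024/3121 F=1024/3121] → run E
t=3: vr[C=2048/3121 E=3866624/2044255 F=1024/3121] → run F
t=4: vr[C=2048/3121 E=3866624/2044255 F=2409984/2474953] → run C
t=5: vr[C=3072/3121 E=3866624/2044255 F=2409984/2474953] → run F
t=6: vr[C=3072/3121 E=3866624/2044255 F=4007936/2474953] → run C
t=7: vr[E=3866624/2044255 F=4007936/2474953] → run F
t=8: vr[E=3866624/2044255 F=5605888/2474953] → run E
t=9: vr[E=7062528/2044255 F=5605888/2474953] → run F
t=10: vr[E=7062528/2044255 F=7203840/2474953] → run F
t=11: vr[E=7062528/2044255] → run E
t=12: vr[E=10258432/2044255] → run E
t=13: vr[E=13454336/2044255] → run E
t=14: vr[E=3330048/408851] → run E
t=15: vr[E=19846144/2044255] → run E
t=16: (idle)

context switches = 10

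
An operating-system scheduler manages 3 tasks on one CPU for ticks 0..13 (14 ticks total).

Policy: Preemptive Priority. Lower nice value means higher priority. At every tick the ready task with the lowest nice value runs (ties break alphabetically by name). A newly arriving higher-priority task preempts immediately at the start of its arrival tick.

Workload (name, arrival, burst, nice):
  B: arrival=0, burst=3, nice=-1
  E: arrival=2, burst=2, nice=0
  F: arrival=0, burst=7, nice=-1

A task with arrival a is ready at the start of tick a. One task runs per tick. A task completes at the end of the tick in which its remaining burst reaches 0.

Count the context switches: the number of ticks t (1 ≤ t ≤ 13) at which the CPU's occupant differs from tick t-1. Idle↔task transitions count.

context switches = 3

t=0: ready={B,F} → run B
t=1: ready={B,F} → run B
t=2: ready={B,E,F} → run B
t=3: ready={E,F} → run F
t=4: ready={E,F} → run F
t=5: ready={E,F} → run F
t=6: ready={E,F} → run F
t=7: ready={E,F} → run F
t=8: ready={E,F} → run F
t=9: ready={E,F} → run F
t=10: ready={E} → run E
t=11: ready={E} → run E
t=12: (idle)
t=13: (idle)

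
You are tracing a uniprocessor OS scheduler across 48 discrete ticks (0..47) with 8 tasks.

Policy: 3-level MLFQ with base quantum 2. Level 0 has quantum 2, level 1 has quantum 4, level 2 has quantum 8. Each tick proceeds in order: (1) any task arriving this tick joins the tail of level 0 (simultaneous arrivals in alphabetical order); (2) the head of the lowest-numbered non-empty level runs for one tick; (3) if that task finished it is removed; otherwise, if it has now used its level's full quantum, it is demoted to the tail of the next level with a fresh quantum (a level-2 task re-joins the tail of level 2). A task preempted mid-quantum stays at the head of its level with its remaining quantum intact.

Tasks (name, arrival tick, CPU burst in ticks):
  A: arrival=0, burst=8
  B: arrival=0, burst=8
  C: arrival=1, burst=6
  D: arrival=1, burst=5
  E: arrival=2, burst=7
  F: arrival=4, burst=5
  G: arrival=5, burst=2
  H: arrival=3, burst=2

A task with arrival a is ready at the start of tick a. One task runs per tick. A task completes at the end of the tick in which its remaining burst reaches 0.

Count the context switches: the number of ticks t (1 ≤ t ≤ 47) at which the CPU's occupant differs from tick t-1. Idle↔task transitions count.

t=0: L0/L1/L2 = AB/-/- → run A
t=1: L0/L1/L2 = ABCD/-/- → run A
t=2: L0/L1/L2 = BCDE/A/- → run B
t=3: L0/L1/L2 = BCDEH/A/- → run B
t=4: L0/L1/L2 = CDEHF/AB/- → run C
t=5: L0/L1/L2 = CDEHFG/AB/- → run C
t=6: L0/L1/L2 = DEHFG/ABC/- → run D
t=7: L0/L1/L2 = DEHFG/ABC/- → run D
t=8: L0/L1/L2 = EHFG/ABCD/- → run E
t=9: L0/L1/L2 = EHFG/ABCD/- → run E
t=10: L0/L1/L2 = HFG/ABCDE/- → run H
t=11: L0/L1/L2 = HFG/ABCDE/- → run H
t=12: L0/L1/L2 = FG/ABCDE/- → run F
t=13: L0/L1/L2 = FG/ABCDE/- → run F
t=14: L0/L1/L2 = G/ABCDEF/- → run G
t=15: L0/L1/L2 = G/ABCDEF/- → run G
t=16: L0/L1/L2 = -/ABCDEF/- → run A
t=17: L0/L1/L2 = -/ABCDEF/- → run A
t=18: L0/L1/L2 = -/ABCDEF/- → run A
t=19: L0/L1/L2 = -/ABCDEF/- → run A
t=20: L0/L1/L2 = -/BCDEF/A → run B
t=21: L0/L1/L2 = -/BCDEF/A → run B
t=22: L0/L1/L2 = -/BCDEF/A → run B
t=23: L0/L1/L2 = -/BCDEF/A → run B
t=24: L0/L1/L2 = -/CDEF/AB → run C
t=25: L0/L1/L2 = -/CDEF/AB → run C
t=26: L0/L1/L2 = -/CDEF/AB → run C
t=27: L0/L1/L2 = -/CDEF/AB → run C
t=28: L0/L1/L2 = -/DEF/AB → run D
t=29: L0/L1/L2 = -/DEF/AB → run D
t=30: L0/L1/L2 = -/DEF/AB → run D
t=31: L0/L1/L2 = -/EF/AB → run E
t=32: L0/L1/L2 = -/EF/AB → run E
t=33: L0/L1/L2 = -/EF/AB → run E
t=34: L0/L1/L2 = -/EF/AB → run E
t=35: L0/L1/L2 = -/F/ABE → run F
t=36: L0/L1/L2 = -/F/ABE → run F
t=37: L0/L1/L2 = -/F/ABE → run F
t=38: L0/L1/L2 = -/-/ABE → run A
t=39: L0/L1/L2 = -/-/ABE → run A
t=40: L0/L1/L2 = -/-/BE → run B
t=41: L0/L1/L2 = -/-/BE → run B
t=42: L0/L1/L2 = -/-/E → run E
t=43: (idle)
t=44: (idle)
t=45: (idle)
t=46: (idle)
t=47: (idle)

context switches = 17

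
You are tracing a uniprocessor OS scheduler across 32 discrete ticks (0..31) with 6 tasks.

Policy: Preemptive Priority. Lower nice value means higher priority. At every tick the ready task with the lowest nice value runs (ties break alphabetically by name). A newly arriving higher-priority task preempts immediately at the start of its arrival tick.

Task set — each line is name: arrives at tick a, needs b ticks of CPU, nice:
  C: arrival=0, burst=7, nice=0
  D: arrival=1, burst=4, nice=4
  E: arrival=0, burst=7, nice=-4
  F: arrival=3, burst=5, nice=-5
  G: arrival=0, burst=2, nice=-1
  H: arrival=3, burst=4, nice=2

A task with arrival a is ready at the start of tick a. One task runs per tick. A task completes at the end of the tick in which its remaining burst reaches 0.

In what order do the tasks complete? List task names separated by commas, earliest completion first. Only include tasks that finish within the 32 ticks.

completion order = F, E, G, C, H, D

t=0: ready={C,E,G} → run E
t=1: ready={C,D,E,G} → run E
t=2: ready={C,D,E,G} → run E
t=3: ready={C,D,E,F,G,H} → run F
t=4: ready={C,D,E,F,G,H} → run F
t=5: ready={C,D,E,F,G,H} → run F
t=6: ready={C,D,E,F,G,H} → run F
t=7: ready={C,D,E,F,G,H} → run F
t=8: ready={C,D,E,G,H} → run E
t=9: ready={C,D,E,G,H} → run E
t=10: ready={C,D,E,G,H} → run E
t=11: ready={C,D,E,G,H} → run E
t=12: ready={C,D,G,H} → run G
t=13: ready={C,D,G,H} → run G
t=14: ready={C,D,H} → run C
t=15: ready={C,D,H} → run C
t=16: ready={C,D,H} → run C
t=17: ready={C,D,H} → run C
t=18: ready={C,D,H} → run C
t=19: ready={C,D,H} → run C
t=20: ready={C,D,H} → run C
t=21: ready={D,H} → run H
t=22: ready={D,H} → run H
t=23: ready={D,H} → run H
t=24: ready={D,H} → run H
t=25: ready={D} → run D
t=26: ready={D} → run D
t=27: ready={D} → run D
t=28: ready={D} → run D
t=29: (idle)
t=30: (idle)
t=31: (idle)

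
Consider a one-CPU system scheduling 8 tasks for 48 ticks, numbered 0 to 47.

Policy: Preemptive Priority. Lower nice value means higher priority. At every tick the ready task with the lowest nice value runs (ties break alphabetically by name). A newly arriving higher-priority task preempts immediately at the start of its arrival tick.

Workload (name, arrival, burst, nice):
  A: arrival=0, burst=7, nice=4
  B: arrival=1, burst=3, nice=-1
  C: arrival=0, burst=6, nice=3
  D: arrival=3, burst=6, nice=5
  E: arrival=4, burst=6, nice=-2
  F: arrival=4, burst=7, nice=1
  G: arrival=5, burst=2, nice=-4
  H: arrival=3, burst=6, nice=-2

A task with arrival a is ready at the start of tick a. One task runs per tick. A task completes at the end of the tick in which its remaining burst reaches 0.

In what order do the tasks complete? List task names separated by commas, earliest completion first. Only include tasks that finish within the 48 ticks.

t=0: ready={A,C} → run C
t=1: ready={A,B,C} → run B
t=2: ready={A,B,C} → run B
t=3: ready={A,B,C,D,H} → run H
t=4: ready={A,B,C,D,E,F,H} → run E
t=5: ready={A,B,C,D,E,F,G,H} → run G
t=6: ready={A,B,C,D,E,F,G,H} → run G
t=7: ready={A,B,C,D,E,F,H} → run E
t=8: ready={A,B,C,D,E,F,H} → run E
t=9: ready={A,B,C,D,E,F,H} → run E
t=10: ready={A,B,C,D,E,F,H} → run E
t=11: ready={A,B,C,D,E,F,H} → run E
t=12: ready={A,B,C,D,F,H} → run H
t=13: ready={A,B,C,D,F,H} → run H
t=14: ready={A,B,C,D,F,H} → run H
t=15: ready={A,B,C,D,F,H} → run H
t=16: ready={A,B,C,D,F,H} → run H
t=17: ready={A,B,C,D,F} → run B
t=18: ready={A,C,D,F} → run F
t=19: ready={A,C,D,F} → run F
t=20: ready={A,C,D,F} → run F
t=21: ready={A,C,D,F} → run F
t=22: ready={A,C,D,F} → run F
t=23: ready={A,C,D,F} → run F
t=24: ready={A,C,D,F} → run F
t=25: ready={A,C,D} → run C
t=26: ready={A,C,D} → run C
t=27: ready={A,C,D} → run C
t=28: ready={A,C,D} → run C
t=29: ready={A,C,D} → run C
t=30: ready={A,D} → run A
t=31: ready={A,D} → run A
t=32: ready={A,D} → run A
t=33: ready={A,D} → run A
t=34: ready={A,D} → run A
t=35: ready={A,D} → run A
t=36: ready={A,D} → run A
t=37: ready={D} → run D
t=38: ready={D} → run D
t=39: ready={D} → run D
t=40: ready={D} → run D
t=41: ready={D} → run D
t=42: ready={D} → run D
t=43: (idle)
t=44: (idle)
t=45: (idle)
t=46: (idle)
t=47: (idle)

completion order = G, E, H, B, F, C, A, D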